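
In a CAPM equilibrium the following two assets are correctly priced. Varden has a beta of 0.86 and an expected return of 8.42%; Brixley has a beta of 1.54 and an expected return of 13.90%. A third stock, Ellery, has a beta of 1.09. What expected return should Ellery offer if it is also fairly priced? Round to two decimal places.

10.27%

MRP (SML slope) = (13.90% − 8.42%) / (1.54 − 0.86) = 5.48% / 0.68 = 8.0588%
R_f (intercept) = 8.42% − 0.86 × 8.0588% = 1.4894%
E(R_Ellery) = R_f + β × MRP = 1.4894% + 1.09 × 8.0588% = 10.27%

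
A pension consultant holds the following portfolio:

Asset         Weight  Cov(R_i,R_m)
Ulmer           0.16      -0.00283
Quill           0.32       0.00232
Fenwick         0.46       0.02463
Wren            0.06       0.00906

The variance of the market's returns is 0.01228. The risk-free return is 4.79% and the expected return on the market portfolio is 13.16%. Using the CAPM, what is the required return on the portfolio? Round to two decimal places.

β_Ulmer = -0.00283 / 0.01228 = -0.2305
β_Quill = 0.00232 / 0.01228 = 0.1889
β_Fenwick = 0.02463 / 0.01228 = 2.0057
β_Wren = 0.00906 / 0.01228 = 0.7378
β_P = Σ w_i β_i = 0.16×-0.2305 + 0.32×0.1889 + 0.46×2.0057 + 0.06×0.7378 = 0.9905
MRP = 13.16% − 4.79% = 8.37%
E(R_P) = R_f + β_P × MRP = 4.79% + 0.9905 × 8.37% = 13.08%

13.08%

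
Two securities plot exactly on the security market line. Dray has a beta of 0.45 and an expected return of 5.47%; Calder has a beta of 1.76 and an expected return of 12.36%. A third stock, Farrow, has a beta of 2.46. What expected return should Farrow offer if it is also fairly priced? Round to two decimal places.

16.04%

MRP (SML slope) = (12.36% − 5.47%) / (1.76 − 0.45) = 6.89% / 1.31 = 5.2595%
R_f (intercept) = 5.47% − 0.45 × 5.2595% = 3.1032%
E(R_Farrow) = R_f + β × MRP = 3.1032% + 2.46 × 5.2595% = 16.04%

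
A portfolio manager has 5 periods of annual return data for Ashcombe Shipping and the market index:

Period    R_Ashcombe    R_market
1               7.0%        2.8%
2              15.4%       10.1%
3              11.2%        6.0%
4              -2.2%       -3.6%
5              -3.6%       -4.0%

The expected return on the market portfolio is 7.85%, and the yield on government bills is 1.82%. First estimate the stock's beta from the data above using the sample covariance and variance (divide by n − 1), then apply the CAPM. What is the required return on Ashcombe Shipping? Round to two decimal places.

Mean R_i = (7.0 + 15.4 + 11.2 − 2.2 − 3.6) / 5 = 5.5600%
Mean R_m = (2.8 + 10.1 + 6.0 − 3.6 − 4.0) / 5 = 2.2600%
Σ(R_i − R̄_i)(R_m − R̄_m) = 201.8320  ⇒  Cov = 201.8320 / 4 = 50.4580
Σ(R_m − R̄_m)² = 149.2720  ⇒  Var(R_m) = 149.2720 / 4 = 37.3180
β = Cov / Var(R_m) = 50.4580 / 37.3180 = 1.3521
MRP = 7.85% − 1.82% = 6.03%
E(R) = R_f + β × MRP = 1.82% + 1.3521 × 6.03% = 9.97%

9.97%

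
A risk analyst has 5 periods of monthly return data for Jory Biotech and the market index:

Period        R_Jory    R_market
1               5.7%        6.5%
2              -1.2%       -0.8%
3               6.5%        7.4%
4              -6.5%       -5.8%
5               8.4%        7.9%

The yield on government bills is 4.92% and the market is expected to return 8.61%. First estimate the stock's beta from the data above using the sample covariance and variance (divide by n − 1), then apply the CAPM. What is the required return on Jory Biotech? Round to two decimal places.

Mean R_i = (5.7 − 1.2 + 6.5 − 6.5 + 8.4) / 5 = 2.5800%
Mean R_m = (6.5 − 0.8 + 7.4 − 5.8 + 7.9) / 5 = 3.0400%
Σ(R_i − R̄_i)(R_m − R̄_m) = 150.9540  ⇒  Cov = 150.9540 / 4 = 37.7385
Σ(R_m − R̄_m)² = 147.4920  ⇒  Var(R_m) = 147.4920 / 4 = 36.8730
β = Cov / Var(R_m) = 37.7385 / 36.8730 = 1.0235
MRP = 8.61% − 4.92% = 3.69%
E(R) = R_f + β × MRP = 4.92% + 1.0235 × 3.69% = 8.70%

8.70%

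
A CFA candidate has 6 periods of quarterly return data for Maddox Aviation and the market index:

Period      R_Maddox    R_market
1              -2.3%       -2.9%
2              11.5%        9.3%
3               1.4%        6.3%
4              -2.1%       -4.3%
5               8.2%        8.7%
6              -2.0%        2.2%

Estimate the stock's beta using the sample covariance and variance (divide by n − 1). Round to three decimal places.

0.881

Mean R_i = (-2.3 + 11.5 + 1.4 − 2.1 + 8.2 − 2.0) / 6 = 2.4500%
Mean R_m = (-2.9 + 9.3 + 6.3 − 4.3 + 8.7 + 2.2) / 6 = 3.2167%
Σ(R_i − R̄_i)(R_m − R̄_m) = 151.1250  ⇒  Cov = 151.1250 / 5 = 30.2250
Σ(R_m − R̄_m)² = 171.5283  ⇒  Var(R_m) = 171.5283 / 5 = 34.3057
β = Cov / Var(R_m) = 30.2250 / 34.3057 = 0.8810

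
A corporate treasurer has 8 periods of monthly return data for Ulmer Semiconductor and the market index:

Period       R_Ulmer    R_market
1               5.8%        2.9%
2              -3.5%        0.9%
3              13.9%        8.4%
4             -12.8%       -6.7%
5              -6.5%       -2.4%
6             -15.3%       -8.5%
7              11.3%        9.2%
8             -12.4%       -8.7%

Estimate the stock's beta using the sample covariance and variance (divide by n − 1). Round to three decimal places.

1.560

Mean R_i = (5.8 − 3.5 + 13.9 − 12.8 − 6.5 − 15.3 + 11.3 − 12.4) / 8 = -2.4375%
Mean R_m = (2.9 + 0.9 + 8.4 − 6.7 − 2.4 − 8.5 + 9.2 − 8.7) / 8 = -0.6125%
Σ(R_i − R̄_i)(R_m − R̄_m) = 561.7363  ⇒  Cov = 561.7363 / 7 = 80.2480
Σ(R_m − R̄_m)² = 360.0088  ⇒  Var(R_m) = 360.0088 / 7 = 51.4298
β = Cov / Var(R_m) = 80.2480 / 51.4298 = 1.5603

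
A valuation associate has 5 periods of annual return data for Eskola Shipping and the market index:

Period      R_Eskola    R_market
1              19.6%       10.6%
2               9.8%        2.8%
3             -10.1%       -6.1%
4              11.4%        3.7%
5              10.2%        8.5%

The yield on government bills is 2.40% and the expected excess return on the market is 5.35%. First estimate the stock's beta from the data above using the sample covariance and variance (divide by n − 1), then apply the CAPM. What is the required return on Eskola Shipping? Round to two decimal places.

Mean R_i = (19.6 + 9.8 − 10.1 + 11.4 + 10.2) / 5 = 8.1800%
Mean R_m = (10.6 + 2.8 − 6.1 + 3.7 + 8.5) / 5 = 3.9000%
Σ(R_i − R̄_i)(R_m − R̄_m) = 266.1800  ⇒  Cov = 266.1800 / 4 = 66.5450
Σ(R_m − R̄_m)² = 167.3000  ⇒  Var(R_m) = 167.3000 / 4 = 41.8250
β = Cov / Var(R_m) = 66.5450 / 41.8250 = 1.5910
E(R) = R_f + β × MRP = 2.40% + 1.5910 × 5.35% = 10.91%

10.91%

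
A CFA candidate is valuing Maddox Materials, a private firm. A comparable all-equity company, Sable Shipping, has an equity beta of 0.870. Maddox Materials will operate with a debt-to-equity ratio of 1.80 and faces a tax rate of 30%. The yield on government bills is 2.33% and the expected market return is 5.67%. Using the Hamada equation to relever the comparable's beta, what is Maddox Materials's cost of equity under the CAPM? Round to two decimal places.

β_L = β_U × [1 + (1 − t)(D/E)] = 0.870 × [1 + (1 − 0.30) × 1.80]
    = 0.870 × [1 + 0.70 × 1.80] = 0.870 × 2.2600 = 1.9662
MRP = 5.67% − 2.33% = 3.34%
E(R) = R_f + β_L × MRP = 2.33% + 1.9662 × 3.34% = 8.90%

8.90%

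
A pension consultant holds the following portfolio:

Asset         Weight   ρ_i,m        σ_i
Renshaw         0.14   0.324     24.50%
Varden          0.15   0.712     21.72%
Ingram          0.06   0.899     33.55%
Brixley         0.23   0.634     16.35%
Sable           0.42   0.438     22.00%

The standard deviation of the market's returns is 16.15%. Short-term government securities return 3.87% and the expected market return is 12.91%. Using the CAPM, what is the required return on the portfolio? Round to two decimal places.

10.40%

β_Renshaw = 0.324 × 24.50% / 16.15% = 0.4915
β_Varden = 0.712 × 21.72% / 16.15% = 0.9576
β_Ingram = 0.899 × 33.55% / 16.15% = 1.8676
β_Brixley = 0.634 × 16.35% / 16.15% = 0.6419
β_Sable = 0.438 × 22.00% / 16.15% = 0.5967
β_P = Σ w_i β_i = 0.14×0.4915 + 0.15×0.9576 + 0.06×1.8676 + 0.23×0.6419 + 0.42×0.5967 = 0.7228
MRP = 12.91% − 3.87% = 9.04%
E(R_P) = R_f + β_P × MRP = 3.87% + 0.7228 × 9.04% = 10.40%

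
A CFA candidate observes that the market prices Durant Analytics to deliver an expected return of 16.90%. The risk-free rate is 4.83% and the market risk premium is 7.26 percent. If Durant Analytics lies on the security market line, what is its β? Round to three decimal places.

β = (E(R) − R_f) / MRP = (16.90% − 4.83%) / 7.26% = 12.07% / 7.26% = 1.663

1.663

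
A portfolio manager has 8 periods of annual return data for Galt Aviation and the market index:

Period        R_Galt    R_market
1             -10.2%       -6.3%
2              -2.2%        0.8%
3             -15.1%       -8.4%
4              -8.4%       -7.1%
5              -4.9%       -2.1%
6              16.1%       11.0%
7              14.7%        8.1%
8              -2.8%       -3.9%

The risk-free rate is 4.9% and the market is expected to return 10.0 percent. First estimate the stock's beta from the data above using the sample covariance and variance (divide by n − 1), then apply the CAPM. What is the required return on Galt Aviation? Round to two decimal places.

Mean R_i = (-10.2 − 2.2 − 15.1 − 8.4 − 4.9 + 16.1 + 14.7 − 2.8) / 8 = -1.6000%
Mean R_m = (-6.3 + 0.8 − 8.4 − 7.1 − 2.1 + 11.0 + 8.1 − 3.9) / 8 = -0.9875%
Σ(R_i − R̄_i)(R_m − R̄_m) = 553.7200  ⇒  Cov = 553.7200 / 7 = 79.1029
Σ(R_m − R̄_m)² = 359.7288  ⇒  Var(R_m) = 359.7288 / 7 = 51.3898
β = Cov / Var(R_m) = 79.1029 / 51.3898 = 1.5393
MRP = 10.0% − 4.9% = 5.10%
E(R) = R_f + β × MRP = 4.9% + 1.5393 × 5.1% = 12.75%

12.75%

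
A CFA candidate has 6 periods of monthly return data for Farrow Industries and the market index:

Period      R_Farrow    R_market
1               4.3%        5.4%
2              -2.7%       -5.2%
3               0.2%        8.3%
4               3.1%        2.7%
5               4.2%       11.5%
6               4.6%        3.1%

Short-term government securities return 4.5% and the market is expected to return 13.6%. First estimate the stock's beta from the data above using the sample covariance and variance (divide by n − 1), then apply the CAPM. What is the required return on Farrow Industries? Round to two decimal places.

7.34%

Mean R_i = (4.3 − 2.7 + 0.2 + 3.1 + 4.2 + 4.6) / 6 = 2.2833%
Mean R_m = (5.4 − 5.2 + 8.3 + 2.7 + 11.5 + 3.1) / 6 = 4.3000%
Σ(R_i − R̄_i)(R_m − R̄_m) = 50.9400  ⇒  Cov = 50.9400 / 5 = 10.1880
Σ(R_m − R̄_m)² = 163.3000  ⇒  Var(R_m) = 163.3000 / 5 = 32.6600
β = Cov / Var(R_m) = 10.1880 / 32.6600 = 0.3119
MRP = 13.6% − 4.5% = 9.10%
E(R) = R_f + β × MRP = 4.5% + 0.3119 × 9.1% = 7.34%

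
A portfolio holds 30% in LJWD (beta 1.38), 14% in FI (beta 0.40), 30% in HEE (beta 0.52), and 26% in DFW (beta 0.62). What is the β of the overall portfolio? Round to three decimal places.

0.787

β_P = Σ w_i β_i = 0.30×1.38 + 0.14×0.40 + 0.30×0.52 + 0.26×0.62 = 0.7872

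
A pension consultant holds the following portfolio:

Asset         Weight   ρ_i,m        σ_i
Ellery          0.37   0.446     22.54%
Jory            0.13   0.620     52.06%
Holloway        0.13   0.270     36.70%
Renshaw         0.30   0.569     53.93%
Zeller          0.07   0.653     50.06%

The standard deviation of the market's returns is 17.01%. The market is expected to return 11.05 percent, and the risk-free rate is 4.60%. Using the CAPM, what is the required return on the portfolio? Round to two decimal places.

12.45%

β_Ellery = 0.446 × 22.54% / 17.01% = 0.5910
β_Jory = 0.620 × 52.06% / 17.01% = 1.8975
β_Holloway = 0.270 × 36.70% / 17.01% = 0.5825
β_Renshaw = 0.569 × 53.93% / 17.01% = 1.8040
β_Zeller = 0.653 × 50.06% / 17.01% = 1.9218
β_P = Σ w_i β_i = 0.37×0.5910 + 0.13×1.8975 + 0.13×0.5825 + 0.30×1.8040 + 0.07×1.9218 = 1.2168
MRP = 11.05% − 4.60% = 6.45%
E(R_P) = R_f + β_P × MRP = 4.60% + 1.2168 × 6.45% = 12.45%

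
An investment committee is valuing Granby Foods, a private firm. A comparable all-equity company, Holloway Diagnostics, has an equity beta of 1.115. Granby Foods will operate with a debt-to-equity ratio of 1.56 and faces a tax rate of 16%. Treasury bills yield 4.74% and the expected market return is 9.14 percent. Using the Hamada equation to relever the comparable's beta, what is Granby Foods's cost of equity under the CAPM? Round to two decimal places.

16.07%

β_L = β_U × [1 + (1 − t)(D/E)] = 1.115 × [1 + (1 − 0.16) × 1.56]
    = 1.115 × [1 + 0.84 × 1.56] = 1.115 × 2.3104 = 2.5761
MRP = 9.14% − 4.74% = 4.40%
E(R) = R_f + β_L × MRP = 4.74% + 2.5761 × 4.40% = 16.07%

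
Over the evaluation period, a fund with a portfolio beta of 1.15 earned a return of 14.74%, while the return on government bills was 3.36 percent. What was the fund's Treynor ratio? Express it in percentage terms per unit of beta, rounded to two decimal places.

9.90%

Treynor = (R_P − R_f) / β_P = (14.74% − 3.36%) / 1.1500 = 11.38% / 1.1500 = 9.90%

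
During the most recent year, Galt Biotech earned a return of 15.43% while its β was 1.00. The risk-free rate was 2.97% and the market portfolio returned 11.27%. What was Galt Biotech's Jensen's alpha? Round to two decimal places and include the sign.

+4.16%

Market excess return = 11.27% − 2.97% = 8.30%
CAPM benchmark = R_f + β(R_m − R_f) = 2.97% + 1.00 × 8.30% = 11.2700%
α = actual − benchmark = 15.43% − 11.2700% = +4.16%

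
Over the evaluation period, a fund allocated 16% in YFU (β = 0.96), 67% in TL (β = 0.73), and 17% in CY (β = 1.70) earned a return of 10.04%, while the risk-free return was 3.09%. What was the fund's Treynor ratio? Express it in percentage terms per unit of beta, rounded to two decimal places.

β_P = 0.16×0.96 + 0.67×0.73 + 0.17×1.70 = 0.9317
Treynor = (R_P − R_f) / β_P = (10.04% − 3.09%) / 0.9317 = 6.95% / 0.9317 = 7.46%

7.46%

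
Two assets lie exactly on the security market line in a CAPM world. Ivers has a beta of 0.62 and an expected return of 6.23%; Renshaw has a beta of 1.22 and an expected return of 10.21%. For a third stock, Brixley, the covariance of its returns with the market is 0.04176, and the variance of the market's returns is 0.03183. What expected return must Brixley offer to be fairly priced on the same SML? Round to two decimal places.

10.82%

MRP = (10.21% − 6.23%) / (1.22 − 0.62) = 6.6333%
R_f = 6.23% − 0.62 × 6.6333% = 2.1174%
β_Brixley = Cov / Var(R_m) = 0.04176 / 0.03183 = 1.3120
E(R_Brixley) = R_f + β × MRP = 2.1174% + 1.3120 × 6.6333% = 10.82%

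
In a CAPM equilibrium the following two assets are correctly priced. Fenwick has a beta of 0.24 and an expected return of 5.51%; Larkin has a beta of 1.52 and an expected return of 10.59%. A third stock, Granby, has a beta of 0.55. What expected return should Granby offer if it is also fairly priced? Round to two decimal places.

6.74%

MRP (SML slope) = (10.59% − 5.51%) / (1.52 − 0.24) = 5.08% / 1.28 = 3.9688%
R_f (intercept) = 5.51% − 0.24 × 3.9688% = 4.5575%
E(R_Granby) = R_f + β × MRP = 4.5575% + 0.55 × 3.9688% = 6.74%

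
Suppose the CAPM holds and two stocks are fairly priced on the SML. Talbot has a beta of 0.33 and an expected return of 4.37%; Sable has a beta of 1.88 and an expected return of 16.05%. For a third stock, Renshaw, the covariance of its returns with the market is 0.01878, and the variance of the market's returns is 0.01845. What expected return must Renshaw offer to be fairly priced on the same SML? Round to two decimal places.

MRP = (16.05% − 4.37%) / (1.88 − 0.33) = 7.5355%
R_f = 4.37% − 0.33 × 7.5355% = 1.8833%
β_Renshaw = Cov / Var(R_m) = 0.01878 / 0.01845 = 1.0179
E(R_Renshaw) = R_f + β × MRP = 1.8833% + 1.0179 × 7.5355% = 9.55%

9.55%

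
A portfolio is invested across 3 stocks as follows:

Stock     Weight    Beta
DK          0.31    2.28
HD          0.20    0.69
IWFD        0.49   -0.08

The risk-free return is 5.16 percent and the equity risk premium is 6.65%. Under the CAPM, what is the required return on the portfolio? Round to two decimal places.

β_P = Σ w_i β_i = 0.31×2.28 + 0.20×0.69 + 0.49×-0.08 = 0.8056
E(R_P) = R_f + β_P × MRP = 5.16% + 0.8056 × 6.65% = 10.52%

10.52%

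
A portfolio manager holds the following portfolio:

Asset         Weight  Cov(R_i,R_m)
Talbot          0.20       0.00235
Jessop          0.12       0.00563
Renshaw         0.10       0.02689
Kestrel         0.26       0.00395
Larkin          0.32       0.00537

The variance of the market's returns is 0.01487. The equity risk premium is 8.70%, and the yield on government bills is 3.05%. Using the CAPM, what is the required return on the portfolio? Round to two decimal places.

6.90%

β_Talbot = 0.00235 / 0.01487 = 0.1580
β_Jessop = 0.00563 / 0.01487 = 0.3786
β_Renshaw = 0.02689 / 0.01487 = 1.8083
β_Kestrel = 0.00395 / 0.01487 = 0.2656
β_Larkin = 0.00537 / 0.01487 = 0.3611
β_P = Σ w_i β_i = 0.20×0.1580 + 0.12×0.3786 + 0.10×1.8083 + 0.26×0.2656 + 0.32×0.3611 = 0.4425
E(R_P) = R_f + β_P × MRP = 3.05% + 0.4425 × 8.70% = 6.90%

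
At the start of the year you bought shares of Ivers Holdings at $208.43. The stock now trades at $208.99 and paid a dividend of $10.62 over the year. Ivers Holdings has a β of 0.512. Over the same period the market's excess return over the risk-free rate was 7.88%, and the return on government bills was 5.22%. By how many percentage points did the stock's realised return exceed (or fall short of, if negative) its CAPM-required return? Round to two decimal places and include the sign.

Realised HPR = (P1 + D1 − P0) / P0 = (208.99 + 10.62 − 208.43) / 208.43 = 11.18 / 208.43 = 5.3639%
CAPM required = R_f + β·MRP = 5.22% + 0.512 × 7.88% = 9.25456%
α = realised − required = 5.3639% − 9.25456% = -3.89%

-3.89%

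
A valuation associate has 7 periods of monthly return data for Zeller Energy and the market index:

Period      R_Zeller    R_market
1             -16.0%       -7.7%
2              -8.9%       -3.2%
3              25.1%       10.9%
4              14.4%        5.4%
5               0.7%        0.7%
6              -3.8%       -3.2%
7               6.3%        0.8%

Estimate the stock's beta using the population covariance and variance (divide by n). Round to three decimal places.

Mean R_i = (-16.0 − 8.9 + 25.1 + 14.4 + 0.7 − 3.8 + 6.3) / 7 = 2.5429%
Mean R_m = (-7.7 − 3.2 + 10.9 + 5.4 + 0.7 − 3.2 + 0.8) / 7 = 0.5286%
Σ(R_i − R̄_i)(R_m − R̄_m) = 511.3114  ⇒  Cov = 511.3114 / 7 = 73.0445
Σ(R_m − R̄_m)² = 226.9143  ⇒  Var(R_m) = 226.9143 / 7 = 32.4163
β = Cov / Var(R_m) = 73.0445 / 32.4163 = 2.2533

2.253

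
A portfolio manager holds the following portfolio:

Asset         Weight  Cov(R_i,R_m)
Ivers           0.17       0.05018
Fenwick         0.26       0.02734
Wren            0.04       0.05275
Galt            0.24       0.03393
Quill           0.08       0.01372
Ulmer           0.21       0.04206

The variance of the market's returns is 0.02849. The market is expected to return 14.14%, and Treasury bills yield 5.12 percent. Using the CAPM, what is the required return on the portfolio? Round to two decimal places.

β_Ivers = 0.05018 / 0.02849 = 1.7613
β_Fenwick = 0.02734 / 0.02849 = 0.9596
β_Wren = 0.05275 / 0.02849 = 1.8515
β_Galt = 0.03393 / 0.02849 = 1.1909
β_Quill = 0.01372 / 0.02849 = 0.4816
β_Ulmer = 0.04206 / 0.02849 = 1.4763
β_P = Σ w_i β_i = 0.17×1.7613 + 0.26×0.9596 + 0.04×1.8515 + 0.24×1.1909 + 0.08×0.4816 + 0.21×1.4763 = 1.2573
MRP = 14.14% − 5.12% = 9.02%
E(R_P) = R_f + β_P × MRP = 5.12% + 1.2573 × 9.02% = 16.46%

16.46%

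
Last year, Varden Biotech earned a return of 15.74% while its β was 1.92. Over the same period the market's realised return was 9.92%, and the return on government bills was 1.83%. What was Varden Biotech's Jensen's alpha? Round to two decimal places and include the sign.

-1.62%

Market excess return = 9.92% − 1.83% = 8.09%
CAPM benchmark = R_f + β(R_m − R_f) = 1.83% + 1.92 × 8.09% = 17.3628%
α = actual − benchmark = 15.74% − 17.3628% = -1.62%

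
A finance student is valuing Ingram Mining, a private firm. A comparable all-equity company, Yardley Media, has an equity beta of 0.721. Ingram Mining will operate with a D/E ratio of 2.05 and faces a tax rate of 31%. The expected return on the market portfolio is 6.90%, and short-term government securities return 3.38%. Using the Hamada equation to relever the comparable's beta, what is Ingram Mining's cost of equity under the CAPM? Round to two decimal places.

9.51%

β_L = β_U × [1 + (1 − t)(D/E)] = 0.721 × [1 + (1 − 0.31) × 2.05]
    = 0.721 × [1 + 0.69 × 2.05] = 0.721 × 2.4145 = 1.7409
MRP = 6.90% − 3.38% = 3.52%
E(R) = R_f + β_L × MRP = 3.38% + 1.7409 × 3.52% = 9.51%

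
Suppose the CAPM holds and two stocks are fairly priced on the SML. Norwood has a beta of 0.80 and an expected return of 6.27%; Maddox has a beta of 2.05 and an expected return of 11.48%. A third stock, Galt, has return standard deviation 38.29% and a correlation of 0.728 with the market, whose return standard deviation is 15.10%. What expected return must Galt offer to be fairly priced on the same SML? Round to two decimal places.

10.63%

MRP = (11.48% − 6.27%) / (2.05 − 0.80) = 4.1680%
R_f = 6.27% − 0.80 × 4.1680% = 2.9356%
β_Galt = ρ·σ_i/σ_m = 0.728 × 38.29 / 15.10 = 1.8460
E(R_Galt) = R_f + β × MRP = 2.9356% + 1.8460 × 4.1680% = 10.63%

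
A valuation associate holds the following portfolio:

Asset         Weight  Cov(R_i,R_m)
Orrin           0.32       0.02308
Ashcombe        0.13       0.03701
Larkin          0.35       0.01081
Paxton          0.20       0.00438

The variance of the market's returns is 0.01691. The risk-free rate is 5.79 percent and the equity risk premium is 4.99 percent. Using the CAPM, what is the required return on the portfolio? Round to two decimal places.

10.76%

β_Orrin = 0.02308 / 0.01691 = 1.3649
β_Ashcombe = 0.03701 / 0.01691 = 2.1886
β_Larkin = 0.01081 / 0.01691 = 0.6393
β_Paxton = 0.00438 / 0.01691 = 0.2590
β_P = Σ w_i β_i = 0.32×1.3649 + 0.13×2.1886 + 0.35×0.6393 + 0.20×0.2590 = 0.9968
E(R_P) = R_f + β_P × MRP = 5.79% + 0.9968 × 4.99% = 10.76%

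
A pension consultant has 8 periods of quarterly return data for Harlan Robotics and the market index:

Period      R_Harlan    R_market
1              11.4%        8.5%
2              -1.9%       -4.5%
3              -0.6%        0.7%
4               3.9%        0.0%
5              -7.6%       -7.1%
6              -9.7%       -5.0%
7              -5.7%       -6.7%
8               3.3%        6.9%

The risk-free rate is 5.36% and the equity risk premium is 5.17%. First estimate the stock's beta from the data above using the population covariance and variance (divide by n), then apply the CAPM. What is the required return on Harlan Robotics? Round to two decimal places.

Mean R_i = (11.4 − 1.9 − 0.6 + 3.9 − 7.6 − 9.7 − 5.7 + 3.3) / 8 = -0.8625%
Mean R_m = (8.5 − 4.5 + 0.7 + 0.0 − 7.1 − 5.0 − 6.7 + 6.9) / 8 = -0.9000%
Σ(R_i − R̄_i)(R_m − R̄_m) = 262.2400  ⇒  Cov = 262.2400 / 8 = 32.7800
Σ(R_m − R̄_m)² = 254.4200  ⇒  Var(R_m) = 254.4200 / 8 = 31.8025
β = Cov / Var(R_m) = 32.7800 / 31.8025 = 1.0307
E(R) = R_f + β × MRP = 5.36% + 1.0307 × 5.17% = 10.69%

10.69%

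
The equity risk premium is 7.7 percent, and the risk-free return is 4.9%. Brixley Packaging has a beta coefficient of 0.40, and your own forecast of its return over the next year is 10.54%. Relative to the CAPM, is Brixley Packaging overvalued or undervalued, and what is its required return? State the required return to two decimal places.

Undervalued; required return 7.98%

Required return = R_f + β·MRP = 4.9% + 0.40 × 7.7% = 7.98%
Forecast 10.54% > required 7.98% → the stock plots above the SML → undervalued.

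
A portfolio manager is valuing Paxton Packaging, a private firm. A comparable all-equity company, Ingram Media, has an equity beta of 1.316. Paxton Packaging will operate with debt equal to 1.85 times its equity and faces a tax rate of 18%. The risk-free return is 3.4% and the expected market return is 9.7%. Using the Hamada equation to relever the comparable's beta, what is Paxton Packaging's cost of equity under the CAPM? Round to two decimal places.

β_L = β_U × [1 + (1 − t)(D/E)] = 1.316 × [1 + (1 − 0.18) × 1.85]
    = 1.316 × [1 + 0.82 × 1.85] = 1.316 × 2.5170 = 3.3124
MRP = 9.7% − 3.4% = 6.30%
E(R) = R_f + β_L × MRP = 3.4% + 3.3124 × 6.3% = 24.27%

24.27%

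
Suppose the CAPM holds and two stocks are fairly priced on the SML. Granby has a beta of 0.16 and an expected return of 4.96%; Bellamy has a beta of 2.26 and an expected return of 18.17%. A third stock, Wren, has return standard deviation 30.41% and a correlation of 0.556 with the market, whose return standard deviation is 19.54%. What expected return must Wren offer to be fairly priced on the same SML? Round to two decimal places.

MRP = (18.17% − 4.96%) / (2.26 − 0.16) = 6.2905%
R_f = 4.96% − 0.16 × 6.2905% = 3.9535%
β_Wren = ρ·σ_i/σ_m = 0.556 × 30.41 / 19.54 = 0.8653
E(R_Wren) = R_f + β × MRP = 3.9535% + 0.8653 × 6.2905% = 9.40%

9.40%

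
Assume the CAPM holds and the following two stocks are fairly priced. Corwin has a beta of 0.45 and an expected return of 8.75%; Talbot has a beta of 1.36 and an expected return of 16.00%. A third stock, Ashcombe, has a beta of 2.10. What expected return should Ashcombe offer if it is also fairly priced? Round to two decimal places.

MRP (SML slope) = (16.00% − 8.75%) / (1.36 − 0.45) = 7.25% / 0.91 = 7.9670%
R_f (intercept) = 8.75% − 0.45 × 7.9670% = 5.1649%
E(R_Ashcombe) = R_f + β × MRP = 5.1649% + 2.10 × 7.9670% = 21.90%

21.90%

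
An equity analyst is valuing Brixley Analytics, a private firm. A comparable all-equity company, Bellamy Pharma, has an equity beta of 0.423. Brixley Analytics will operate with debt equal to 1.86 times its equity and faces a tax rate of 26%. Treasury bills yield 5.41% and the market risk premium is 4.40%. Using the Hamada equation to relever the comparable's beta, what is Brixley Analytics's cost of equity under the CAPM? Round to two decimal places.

β_L = β_U × [1 + (1 − t)(D/E)] = 0.423 × [1 + (1 − 0.26) × 1.86]
    = 0.423 × [1 + 0.74 × 1.86] = 0.423 × 2.3764 = 1.0052
E(R) = R_f + β_L × MRP = 5.41% + 1.0052 × 4.40% = 9.83%

9.83%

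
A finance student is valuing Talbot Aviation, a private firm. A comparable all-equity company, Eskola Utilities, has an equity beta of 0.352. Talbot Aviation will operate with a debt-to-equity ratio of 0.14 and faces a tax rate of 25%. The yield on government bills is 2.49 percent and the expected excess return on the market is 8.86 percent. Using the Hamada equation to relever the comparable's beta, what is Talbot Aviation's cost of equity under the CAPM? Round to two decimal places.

β_L = β_U × [1 + (1 − t)(D/E)] = 0.352 × [1 + (1 − 0.25) × 0.14]
    = 0.352 × [1 + 0.75 × 0.14] = 0.352 × 1.1050 = 0.3890
E(R) = R_f + β_L × MRP = 2.49% + 0.3890 × 8.86% = 5.94%

5.94%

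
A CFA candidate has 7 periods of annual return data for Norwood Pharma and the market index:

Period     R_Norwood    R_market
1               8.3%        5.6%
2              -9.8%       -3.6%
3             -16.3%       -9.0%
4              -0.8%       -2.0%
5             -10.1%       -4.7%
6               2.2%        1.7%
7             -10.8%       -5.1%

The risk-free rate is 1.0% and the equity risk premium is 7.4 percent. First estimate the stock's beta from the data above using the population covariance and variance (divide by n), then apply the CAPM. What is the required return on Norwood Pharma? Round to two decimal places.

Mean R_i = (8.3 − 9.8 − 16.3 − 0.8 − 10.1 + 2.2 − 10.8) / 7 = -5.3286%
Mean R_m = (5.6 − 3.6 − 9.0 − 2.0 − 4.7 + 1.7 − 5.1) / 7 = -2.4429%
Σ(R_i − R̄_i)(R_m − R̄_m) = 245.2314  ⇒  Cov = 245.2314 / 7 = 35.0331
Σ(R_m − R̄_m)² = 138.5371  ⇒  Var(R_m) = 138.5371 / 7 = 19.7910
β = Cov / Var(R_m) = 35.0331 / 19.7910 = 1.7702
E(R) = R_f + β × MRP = 1.0% + 1.7702 × 7.4% = 14.10%

14.10%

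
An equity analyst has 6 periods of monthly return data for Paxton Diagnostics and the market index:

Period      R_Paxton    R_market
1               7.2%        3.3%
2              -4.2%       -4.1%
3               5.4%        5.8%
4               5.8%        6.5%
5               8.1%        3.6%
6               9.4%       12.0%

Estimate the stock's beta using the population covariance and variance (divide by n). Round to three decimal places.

Mean R_i = (7.2 − 4.2 + 5.4 + 5.8 + 8.1 + 9.4) / 6 = 5.2833%
Mean R_m = (3.3 − 4.1 + 5.8 + 6.5 + 3.6 + 12.0) / 6 = 4.5167%
Σ(R_i − R̄_i)(R_m − R̄_m) = 108.7817  ⇒  Cov = 108.7817 / 6 = 18.1303
Σ(R_m − R̄_m)² = 138.1483  ⇒  Var(R_m) = 138.1483 / 6 = 23.0247
β = Cov / Var(R_m) = 18.1303 / 23.0247 = 0.7874

0.787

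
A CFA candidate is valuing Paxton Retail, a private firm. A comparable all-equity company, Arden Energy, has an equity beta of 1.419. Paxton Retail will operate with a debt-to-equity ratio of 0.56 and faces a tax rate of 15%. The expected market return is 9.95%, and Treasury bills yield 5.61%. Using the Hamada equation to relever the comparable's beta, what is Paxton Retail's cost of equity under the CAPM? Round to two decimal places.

β_L = β_U × [1 + (1 − t)(D/E)] = 1.419 × [1 + (1 − 0.15) × 0.56]
    = 1.419 × [1 + 0.85 × 0.56] = 1.419 × 1.4760 = 2.0944
MRP = 9.95% − 5.61% = 4.34%
E(R) = R_f + β_L × MRP = 5.61% + 2.0944 × 4.34% = 14.70%

14.70%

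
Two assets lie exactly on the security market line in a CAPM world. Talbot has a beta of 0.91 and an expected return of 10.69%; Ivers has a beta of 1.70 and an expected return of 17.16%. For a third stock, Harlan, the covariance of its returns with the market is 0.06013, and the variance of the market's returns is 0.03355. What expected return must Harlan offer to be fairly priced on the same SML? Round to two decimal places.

17.92%

MRP = (17.16% − 10.69%) / (1.70 − 0.91) = 8.1899%
R_f = 10.69% − 0.91 × 8.1899% = 3.2372%
β_Harlan = Cov / Var(R_m) = 0.06013 / 0.03355 = 1.7923
E(R_Harlan) = R_f + β × MRP = 3.2372% + 1.7923 × 8.1899% = 17.92%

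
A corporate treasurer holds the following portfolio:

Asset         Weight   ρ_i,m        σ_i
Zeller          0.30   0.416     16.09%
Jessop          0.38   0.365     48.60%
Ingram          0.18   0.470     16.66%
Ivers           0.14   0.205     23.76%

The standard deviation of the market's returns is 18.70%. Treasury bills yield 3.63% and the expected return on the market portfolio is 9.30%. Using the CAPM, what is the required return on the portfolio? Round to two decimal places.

6.92%

β_Zeller = 0.416 × 16.09% / 18.70% = 0.3579
β_Jessop = 0.365 × 48.60% / 18.70% = 0.9486
β_Ingram = 0.470 × 16.66% / 18.70% = 0.4187
β_Ivers = 0.205 × 23.76% / 18.70% = 0.2605
β_P = Σ w_i β_i = 0.30×0.3579 + 0.38×0.9486 + 0.18×0.4187 + 0.14×0.2605 = 0.5797
MRP = 9.30% − 3.63% = 5.67%
E(R_P) = R_f + β_P × MRP = 3.63% + 0.5797 × 5.67% = 6.92%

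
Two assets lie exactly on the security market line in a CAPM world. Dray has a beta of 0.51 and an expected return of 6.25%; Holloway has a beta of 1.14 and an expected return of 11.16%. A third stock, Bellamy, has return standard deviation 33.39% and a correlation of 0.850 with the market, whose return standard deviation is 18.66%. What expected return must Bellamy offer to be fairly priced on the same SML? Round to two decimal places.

MRP = (11.16% − 6.25%) / (1.14 − 0.51) = 7.7937%
R_f = 6.25% − 0.51 × 7.7937% = 2.2752%
β_Bellamy = ρ·σ_i/σ_m = 0.850 × 33.39 / 18.66 = 1.5210
E(R_Bellamy) = R_f + β × MRP = 2.2752% + 1.5210 × 7.7937% = 14.13%

14.13%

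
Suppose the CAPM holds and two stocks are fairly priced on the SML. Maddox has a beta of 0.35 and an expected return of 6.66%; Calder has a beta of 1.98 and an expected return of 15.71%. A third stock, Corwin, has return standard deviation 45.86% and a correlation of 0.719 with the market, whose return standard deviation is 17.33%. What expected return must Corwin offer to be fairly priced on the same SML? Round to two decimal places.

MRP = (15.71% − 6.66%) / (1.98 − 0.35) = 5.5521%
R_f = 6.66% − 0.35 × 5.5521% = 4.7168%
β_Corwin = ρ·σ_i/σ_m = 0.719 × 45.86 / 17.33 = 1.9027
E(R_Corwin) = R_f + β × MRP = 4.7168% + 1.9027 × 5.5521% = 15.28%

15.28%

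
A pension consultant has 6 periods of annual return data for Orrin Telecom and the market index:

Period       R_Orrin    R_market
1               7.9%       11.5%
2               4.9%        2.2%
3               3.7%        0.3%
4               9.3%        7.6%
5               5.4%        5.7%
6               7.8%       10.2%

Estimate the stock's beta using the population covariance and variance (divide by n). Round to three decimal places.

0.412

Mean R_i = (7.9 + 4.9 + 3.7 + 9.3 + 5.4 + 7.8) / 6 = 6.5000%
Mean R_m = (11.5 + 2.2 + 0.3 + 7.6 + 5.7 + 10.2) / 6 = 6.2500%
Σ(R_i − R̄_i)(R_m − R̄_m) = 40.0100  ⇒  Cov = 40.0100 / 6 = 6.6683
Σ(R_m − R̄_m)² = 97.0950  ⇒  Var(R_m) = 97.0950 / 6 = 16.1825
β = Cov / Var(R_m) = 6.6683 / 16.1825 = 0.4121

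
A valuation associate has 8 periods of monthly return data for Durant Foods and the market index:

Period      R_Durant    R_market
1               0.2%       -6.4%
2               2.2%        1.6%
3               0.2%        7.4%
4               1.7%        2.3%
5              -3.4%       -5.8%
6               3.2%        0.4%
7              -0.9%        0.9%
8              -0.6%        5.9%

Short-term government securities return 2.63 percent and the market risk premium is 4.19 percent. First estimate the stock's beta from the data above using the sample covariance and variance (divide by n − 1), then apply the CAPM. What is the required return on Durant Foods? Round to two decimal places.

Mean R_i = (0.2 + 2.2 + 0.2 + 1.7 − 3.4 + 3.2 − 0.9 − 0.6) / 8 = 0.3250%
Mean R_m = (-6.4 + 1.6 + 7.4 + 2.3 − 5.8 + 0.4 + 0.9 + 5.9) / 8 = 0.7875%
Σ(R_i − R̄_i)(R_m − R̄_m) = 22.2325  ⇒  Cov = 22.2325 / 7 = 3.1761
Σ(R_m − R̄_m)² = 168.0288  ⇒  Var(R_m) = 168.0288 / 7 = 24.0041
β = Cov / Var(R_m) = 3.1761 / 24.0041 = 0.1323
E(R) = R_f + β × MRP = 2.63% + 0.1323 × 4.19% = 3.18%

3.18%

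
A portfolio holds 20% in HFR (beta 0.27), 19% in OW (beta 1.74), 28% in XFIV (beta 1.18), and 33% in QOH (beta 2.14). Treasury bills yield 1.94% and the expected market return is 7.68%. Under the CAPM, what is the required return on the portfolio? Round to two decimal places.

10.10%

β_P = Σ w_i β_i = 0.20×0.27 + 0.19×1.74 + 0.28×1.18 + 0.33×2.14 = 1.4212
MRP = 7.68% − 1.94% = 5.74%
E(R_P) = R_f + β_P × MRP = 1.94% + 1.4212 × 5.74% = 10.10%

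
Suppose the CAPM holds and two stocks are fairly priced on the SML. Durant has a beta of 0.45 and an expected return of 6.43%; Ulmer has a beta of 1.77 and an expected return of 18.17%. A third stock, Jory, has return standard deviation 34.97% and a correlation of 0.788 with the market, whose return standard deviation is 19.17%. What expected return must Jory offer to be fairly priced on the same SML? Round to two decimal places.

MRP = (18.17% − 6.43%) / (1.77 − 0.45) = 8.8939%
R_f = 6.43% − 0.45 × 8.8939% = 2.4277%
β_Jory = ρ·σ_i/σ_m = 0.788 × 34.97 / 19.17 = 1.4375
E(R_Jory) = R_f + β × MRP = 2.4277% + 1.4375 × 8.8939% = 15.21%

15.21%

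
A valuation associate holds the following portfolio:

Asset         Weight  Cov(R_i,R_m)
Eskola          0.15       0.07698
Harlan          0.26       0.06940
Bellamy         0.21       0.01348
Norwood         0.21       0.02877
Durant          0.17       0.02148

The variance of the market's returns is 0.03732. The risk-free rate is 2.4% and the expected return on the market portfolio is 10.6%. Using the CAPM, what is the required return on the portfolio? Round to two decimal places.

11.65%

β_Eskola = 0.07698 / 0.03732 = 2.0627
β_Harlan = 0.06940 / 0.03732 = 1.8596
β_Bellamy = 0.01348 / 0.03732 = 0.3612
β_Norwood = 0.02877 / 0.03732 = 0.7709
β_Durant = 0.02148 / 0.03732 = 0.5756
β_P = Σ w_i β_i = 0.15×2.0627 + 0.26×1.8596 + 0.21×0.3612 + 0.21×0.7709 + 0.17×0.5756 = 1.1285
MRP = 10.6% − 2.4% = 8.20%
E(R_P) = R_f + β_P × MRP = 2.4% + 1.1285 × 8.2% = 11.65%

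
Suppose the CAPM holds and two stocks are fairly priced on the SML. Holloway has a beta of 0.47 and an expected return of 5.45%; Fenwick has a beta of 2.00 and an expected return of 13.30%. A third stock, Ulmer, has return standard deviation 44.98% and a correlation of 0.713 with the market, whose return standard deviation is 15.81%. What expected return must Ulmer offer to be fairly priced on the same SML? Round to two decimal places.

MRP = (13.30% − 5.45%) / (2.00 − 0.47) = 5.1307%
R_f = 5.45% − 0.47 × 5.1307% = 3.0386%
β_Ulmer = ρ·σ_i/σ_m = 0.713 × 44.98 / 15.81 = 2.0285
E(R_Ulmer) = R_f + β × MRP = 3.0386% + 2.0285 × 5.1307% = 13.45%

13.45%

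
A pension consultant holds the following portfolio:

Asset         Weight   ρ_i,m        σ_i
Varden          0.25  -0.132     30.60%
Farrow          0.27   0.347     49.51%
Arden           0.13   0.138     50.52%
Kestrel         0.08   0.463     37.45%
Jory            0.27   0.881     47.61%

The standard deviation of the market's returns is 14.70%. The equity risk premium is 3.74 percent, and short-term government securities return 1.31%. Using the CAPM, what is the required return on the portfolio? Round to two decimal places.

5.70%

β_Varden = -0.132 × 30.60% / 14.70% = -0.2748
β_Farrow = 0.347 × 49.51% / 14.70% = 1.1687
β_Arden = 0.138 × 50.52% / 14.70% = 0.4743
β_Kestrel = 0.463 × 37.45% / 14.70% = 1.1795
β_Jory = 0.881 × 47.61% / 14.70% = 2.8534
β_P = Σ w_i β_i = 0.25×-0.2748 + 0.27×1.1687 + 0.13×0.4743 + 0.08×1.1795 + 0.27×2.8534 = 1.1733
E(R_P) = R_f + β_P × MRP = 1.31% + 1.1733 × 3.74% = 5.70%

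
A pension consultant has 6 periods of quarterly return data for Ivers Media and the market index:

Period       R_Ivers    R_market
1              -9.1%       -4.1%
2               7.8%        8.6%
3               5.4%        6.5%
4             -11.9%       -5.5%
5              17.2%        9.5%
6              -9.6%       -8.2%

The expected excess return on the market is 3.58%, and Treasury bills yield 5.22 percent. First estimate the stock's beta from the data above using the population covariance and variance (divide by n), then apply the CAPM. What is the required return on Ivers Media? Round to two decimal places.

Mean R_i = (-9.1 + 7.8 + 5.4 − 11.9 + 17.2 − 9.6) / 6 = -0.0333%
Mean R_m = (-4.1 + 8.6 + 6.5 − 5.5 + 9.5 − 8.2) / 6 = 1.1333%
Σ(R_i − R̄_i)(R_m − R̄_m) = 447.2867  ⇒  Cov = 447.2867 / 6 = 74.5478
Σ(R_m − R̄_m)² = 313.0533  ⇒  Var(R_m) = 313.0533 / 6 = 52.1756
β = Cov / Var(R_m) = 74.5478 / 52.1756 = 1.4288
E(R) = R_f + β × MRP = 5.22% + 1.4288 × 3.58% = 10.34%

10.34%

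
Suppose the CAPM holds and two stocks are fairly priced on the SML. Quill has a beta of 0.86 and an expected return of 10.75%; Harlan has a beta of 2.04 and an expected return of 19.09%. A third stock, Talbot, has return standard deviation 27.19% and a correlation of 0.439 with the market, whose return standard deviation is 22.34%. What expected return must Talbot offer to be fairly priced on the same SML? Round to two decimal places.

MRP = (19.09% − 10.75%) / (2.04 − 0.86) = 7.0678%
R_f = 10.75% − 0.86 × 7.0678% = 4.6717%
β_Talbot = ρ·σ_i/σ_m = 0.439 × 27.19 / 22.34 = 0.5343
E(R_Talbot) = R_f + β × MRP = 4.6717% + 0.5343 × 7.0678% = 8.45%

8.45%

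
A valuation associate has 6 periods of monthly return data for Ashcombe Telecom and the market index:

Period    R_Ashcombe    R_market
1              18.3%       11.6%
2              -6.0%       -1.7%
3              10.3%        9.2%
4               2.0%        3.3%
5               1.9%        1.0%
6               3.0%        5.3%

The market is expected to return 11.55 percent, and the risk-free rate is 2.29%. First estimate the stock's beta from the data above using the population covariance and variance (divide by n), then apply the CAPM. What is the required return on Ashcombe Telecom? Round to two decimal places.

17.17%

Mean R_i = (18.3 − 6.0 + 10.3 + 2.0 + 1.9 + 3.0) / 6 = 4.9167%
Mean R_m = (11.6 − 1.7 + 9.2 + 3.3 + 1.0 + 5.3) / 6 = 4.7833%
Σ(R_i − R̄_i)(R_m − R̄_m) = 200.5317  ⇒  Cov = 200.5317 / 6 = 33.4220
Σ(R_m − R̄_m)² = 124.7883  ⇒  Var(R_m) = 124.7883 / 6 = 20.7981
β = Cov / Var(R_m) = 33.4220 / 20.7981 = 1.6070
MRP = 11.55% − 2.29% = 9.26%
E(R) = R_f + β × MRP = 2.29% + 1.6070 × 9.26% = 17.17%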